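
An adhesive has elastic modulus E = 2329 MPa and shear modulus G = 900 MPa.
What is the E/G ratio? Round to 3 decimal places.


E/G = 2329 / 900 = 2.588

2.588


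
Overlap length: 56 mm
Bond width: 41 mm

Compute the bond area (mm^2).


Bond area = 56 * 41 = 2296 mm^2

2296


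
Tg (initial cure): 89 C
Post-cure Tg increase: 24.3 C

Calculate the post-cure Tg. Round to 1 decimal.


Post-cure Tg = 89 + 24.3 = 113.3 C

113.3


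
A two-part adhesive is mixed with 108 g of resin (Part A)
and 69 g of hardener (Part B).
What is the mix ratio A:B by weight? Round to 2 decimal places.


Mix ratio = mass_A / mass_B
= 108 / 69
= 1.57

1.57


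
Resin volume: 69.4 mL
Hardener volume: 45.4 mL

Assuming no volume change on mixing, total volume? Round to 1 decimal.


V_total = 69.4 + 45.4 = 114.8 mL

114.8


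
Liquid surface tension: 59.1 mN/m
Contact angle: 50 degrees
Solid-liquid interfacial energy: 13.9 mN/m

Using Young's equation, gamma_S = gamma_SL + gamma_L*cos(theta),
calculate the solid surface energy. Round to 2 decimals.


gamma_S = 13.9 + 59.1 * cos(50)
= 51.89 mN/m

51.89


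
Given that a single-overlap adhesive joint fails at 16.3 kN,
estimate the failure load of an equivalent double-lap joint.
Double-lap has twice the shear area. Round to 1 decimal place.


Double-lap factor = 2
Expected load = 16.3 * 2 = 32.6 kN

32.6


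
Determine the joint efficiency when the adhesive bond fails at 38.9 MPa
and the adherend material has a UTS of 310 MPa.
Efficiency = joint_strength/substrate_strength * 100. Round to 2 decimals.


Joint efficiency = 38.9 / 310 * 100
= 12.55%

12.55


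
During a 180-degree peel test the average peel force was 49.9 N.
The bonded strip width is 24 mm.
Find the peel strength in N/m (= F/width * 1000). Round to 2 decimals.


Peel strength = F/width * 1000
= 49.9 / 24 * 1000
= 2079.17 N/m

2079.17


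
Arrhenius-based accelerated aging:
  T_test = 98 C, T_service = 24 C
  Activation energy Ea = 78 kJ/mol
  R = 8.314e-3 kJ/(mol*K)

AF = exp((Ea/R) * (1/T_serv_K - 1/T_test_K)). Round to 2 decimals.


T_test_K = 371.15, T_serv_K = 297.15
AF = exp((78/8.314e-3) * (1/297.15 - 1/371.15))
= 541.82

541.82


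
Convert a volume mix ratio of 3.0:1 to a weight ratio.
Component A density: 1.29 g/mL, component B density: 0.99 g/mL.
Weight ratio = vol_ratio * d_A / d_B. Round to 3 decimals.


= 3.0 * 1.29 / 0.99 = 3.909

3.909


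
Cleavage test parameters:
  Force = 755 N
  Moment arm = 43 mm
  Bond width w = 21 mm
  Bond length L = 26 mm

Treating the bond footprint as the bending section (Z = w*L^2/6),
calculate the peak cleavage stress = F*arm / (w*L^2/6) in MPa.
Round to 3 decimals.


M = 755 * 43 = 32465 N*mm
Z = 21 * 26^2 / 6 = 14196 / 6 mm^3
sigma = M / Z = 6 * 32465 / 14196 = 194790 / 14196
= 13.721 MPa

13.721


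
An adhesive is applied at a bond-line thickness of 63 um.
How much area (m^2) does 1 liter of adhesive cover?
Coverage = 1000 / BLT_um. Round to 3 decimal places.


Coverage = 1000 / 63 = 15.873 m^2

15.873


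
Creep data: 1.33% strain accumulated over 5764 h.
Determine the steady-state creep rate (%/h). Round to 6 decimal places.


Rate = 1.33 / 5764 = 0.000231 %/h

0.000231


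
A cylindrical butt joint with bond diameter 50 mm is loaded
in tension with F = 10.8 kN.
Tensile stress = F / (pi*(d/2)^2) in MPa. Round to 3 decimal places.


Area = pi * (50/2)^2 = 1963.4954 mm^2
Stress = 10.8*1000 / 1963.4954
= 5.500 MPa

5.500


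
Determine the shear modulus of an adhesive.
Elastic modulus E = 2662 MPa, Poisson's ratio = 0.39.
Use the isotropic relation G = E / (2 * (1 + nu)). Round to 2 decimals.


G = 2662 / (2*(1+0.39)) = 2662 / 2.78
= 957.55 MPa

957.55


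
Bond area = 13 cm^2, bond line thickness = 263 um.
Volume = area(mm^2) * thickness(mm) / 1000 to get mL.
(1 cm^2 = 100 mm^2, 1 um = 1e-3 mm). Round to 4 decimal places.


area_mm2 = 13 * 100 = 1300
blt_mm = 263 * 1e-3 = 0.263
vol_mm3 = 1300 * 0.263 = 341.9
vol_mL = 341.9 / 1000 = 0.3419 mL

0.3419


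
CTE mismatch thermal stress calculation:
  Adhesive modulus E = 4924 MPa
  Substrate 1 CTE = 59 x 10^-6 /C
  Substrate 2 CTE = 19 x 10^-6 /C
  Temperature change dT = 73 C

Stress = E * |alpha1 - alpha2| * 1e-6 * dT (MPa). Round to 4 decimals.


delta_alpha = |59 - 19| = 40 x 10^-6/C
Stress = 4924 * 40e-6 * 73
= 14.3781 MPa

14.3781


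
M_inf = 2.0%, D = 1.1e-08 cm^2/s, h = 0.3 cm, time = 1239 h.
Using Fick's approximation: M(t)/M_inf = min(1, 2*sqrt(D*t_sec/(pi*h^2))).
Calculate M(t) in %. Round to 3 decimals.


t = 4460400 s
ratio = min(1, 2*sqrt(1.1e-08*4460400/(pi*0.0900)))
= 0.833138
M(t) = 2.0 * 0.833138 = 1.666%

1.666


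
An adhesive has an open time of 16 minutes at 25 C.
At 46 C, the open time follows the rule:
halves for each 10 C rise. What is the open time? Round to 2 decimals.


Factor = 2^((46-25)/10) = 4.2871
Open time = 16 / 4.2871 = 3.73 min

3.73


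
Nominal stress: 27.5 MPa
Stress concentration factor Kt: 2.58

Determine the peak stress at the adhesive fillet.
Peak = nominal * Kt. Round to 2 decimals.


Peak stress = 27.5 * 2.58
= 70.95 MPa

70.95


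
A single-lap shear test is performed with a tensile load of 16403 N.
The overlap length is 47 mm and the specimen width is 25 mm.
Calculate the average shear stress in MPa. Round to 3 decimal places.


Shear stress = F / (overlap * width)
= 16403 / (47 * 25)
= 16403 / 1175
= 13.960 MPa

13.960


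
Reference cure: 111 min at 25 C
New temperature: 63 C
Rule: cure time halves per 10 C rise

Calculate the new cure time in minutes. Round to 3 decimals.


factor = 2^((63-25)/10) = 13.9288
t_new = 111 / 13.9288 = 7.969 min

7.969


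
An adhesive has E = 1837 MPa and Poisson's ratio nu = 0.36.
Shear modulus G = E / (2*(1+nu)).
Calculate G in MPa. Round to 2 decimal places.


G = 1837 / (2*(1+0.36))
= 1837 / 2.72
= 675.37 MPa

675.37


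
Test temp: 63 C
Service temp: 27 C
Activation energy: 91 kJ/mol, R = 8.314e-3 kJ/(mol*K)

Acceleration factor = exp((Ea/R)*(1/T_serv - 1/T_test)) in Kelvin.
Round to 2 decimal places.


AF = exp((91/0.008314)*(1/300.15 - 1/336.15))
= 49.67

49.67


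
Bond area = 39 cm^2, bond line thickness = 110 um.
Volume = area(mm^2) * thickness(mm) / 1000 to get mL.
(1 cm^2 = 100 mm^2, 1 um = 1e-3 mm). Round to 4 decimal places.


area_mm2 = 39 * 100 = 3900
blt_mm = 110 * 1e-3 = 0.11
vol_mm3 = 3900 * 0.11 = 429.0
vol_mL = 429.0 / 1000 = 0.4290 mL

0.4290


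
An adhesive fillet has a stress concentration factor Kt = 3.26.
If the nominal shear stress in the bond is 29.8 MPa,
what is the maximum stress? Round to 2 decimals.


Max stress = 29.8 * 3.26 = 97.15 MPa

97.15


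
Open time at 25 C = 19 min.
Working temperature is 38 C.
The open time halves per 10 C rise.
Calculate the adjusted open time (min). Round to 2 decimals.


factor = 2^((38 - 25) / 10) = 2.4623
ot = 19 / 2.4623 = 7.72 min

7.72


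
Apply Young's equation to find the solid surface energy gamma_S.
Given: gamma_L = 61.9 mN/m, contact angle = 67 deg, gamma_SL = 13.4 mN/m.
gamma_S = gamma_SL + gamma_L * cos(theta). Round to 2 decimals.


theta_rad = 67 * pi/180 = 1.169371
gamma_S = 13.4 + 61.9 * cos(1.169371)
= 37.59 mN/m

37.59


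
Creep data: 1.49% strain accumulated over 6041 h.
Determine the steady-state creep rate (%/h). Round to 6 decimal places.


Rate = 1.49 / 6041 = 0.000247 %/h

0.000247


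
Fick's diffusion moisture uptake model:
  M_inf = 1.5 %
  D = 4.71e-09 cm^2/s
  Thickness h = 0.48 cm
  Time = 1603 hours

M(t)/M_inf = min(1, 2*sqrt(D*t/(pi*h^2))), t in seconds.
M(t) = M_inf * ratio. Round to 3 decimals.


t_sec = 1603 * 3600 = 5770800
ratio = 2*sqrt(4.71e-09*5770800/(pi*0.48^2))
= min(1, 0.387563)
= 0.387563
M(t) = 1.5 * 0.387563 = 0.581 %

0.581


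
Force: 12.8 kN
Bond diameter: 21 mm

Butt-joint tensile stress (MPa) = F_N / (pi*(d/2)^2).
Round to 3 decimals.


F_N = 12.8 * 1000 = 12800.0 N
A = pi*(10.5)^2 = 346.3606 mm^2
stress = 12800.0 / 346.3606 = 36.956 MPa

36.956


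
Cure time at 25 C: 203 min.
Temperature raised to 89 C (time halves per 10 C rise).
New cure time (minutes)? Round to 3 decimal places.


Acceleration factor = 2^(64/10) = 84.4485
New time = 203 / 84.4485 = 2.404 min

2.404


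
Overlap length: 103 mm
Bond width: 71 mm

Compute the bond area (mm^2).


Bond area = 103 * 71 = 7313 mm^2

7313


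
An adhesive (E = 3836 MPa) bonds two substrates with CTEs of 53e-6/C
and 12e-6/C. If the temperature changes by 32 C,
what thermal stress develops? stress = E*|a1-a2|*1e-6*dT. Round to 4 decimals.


Stress = 3836 * |53 - 12| * 1e-6 * 32
= 5.0328 MPa

5.0328


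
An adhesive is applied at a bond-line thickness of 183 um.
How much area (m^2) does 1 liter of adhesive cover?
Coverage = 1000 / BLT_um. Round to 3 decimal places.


Coverage = 1000 / 183 = 5.464 m^2

5.464


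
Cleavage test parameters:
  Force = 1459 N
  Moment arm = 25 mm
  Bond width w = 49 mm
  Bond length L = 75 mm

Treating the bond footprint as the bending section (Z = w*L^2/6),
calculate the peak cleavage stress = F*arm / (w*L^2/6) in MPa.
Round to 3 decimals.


M = 1459 * 25 = 36475 N*mm
Z = 49 * 75^2 / 6 = 275625 / 6 mm^3
sigma = M / Z = 6 * 36475 / 275625 = 218850 / 275625
= 0.794 MPa

0.794


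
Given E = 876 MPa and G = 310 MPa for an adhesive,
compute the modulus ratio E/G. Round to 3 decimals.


E/G ratio = 876 / 310 = 2.826

2.826


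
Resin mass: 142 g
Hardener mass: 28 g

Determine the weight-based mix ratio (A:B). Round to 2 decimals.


Ratio = 142 / 28 = 5.07

5.07


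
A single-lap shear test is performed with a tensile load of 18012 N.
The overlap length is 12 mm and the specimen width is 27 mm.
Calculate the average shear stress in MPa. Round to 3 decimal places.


Shear stress = F / (overlap * width)
= 18012 / (12 * 27)
= 18012 / 324
= 55.593 MPa

55.593


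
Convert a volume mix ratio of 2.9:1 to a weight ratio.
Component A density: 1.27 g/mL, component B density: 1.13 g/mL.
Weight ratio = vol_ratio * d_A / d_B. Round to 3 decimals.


= 2.9 * 1.27 / 1.13 = 3.259

3.259


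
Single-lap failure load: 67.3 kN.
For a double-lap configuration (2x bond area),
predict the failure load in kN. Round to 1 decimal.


Failure load = 67.3 * 2 = 134.6 kN

134.6


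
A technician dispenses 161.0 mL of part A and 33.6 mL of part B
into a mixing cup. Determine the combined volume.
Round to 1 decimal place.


Combined volume = 161.0 + 33.6
= 194.6 mL

194.6


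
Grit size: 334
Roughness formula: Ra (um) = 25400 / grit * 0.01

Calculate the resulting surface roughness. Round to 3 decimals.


Ra = 25400 / 334 * 0.01
= 0.760 um

0.760


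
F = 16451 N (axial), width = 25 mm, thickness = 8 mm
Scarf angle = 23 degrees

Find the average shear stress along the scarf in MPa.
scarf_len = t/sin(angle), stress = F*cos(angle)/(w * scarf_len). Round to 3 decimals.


scarf_len = 8/sin(23 deg) = 20.4744
cos(23 deg) = 0.920505
stress = 16451*0.920505/(25*20.4744) = 29.585 MPa

29.585


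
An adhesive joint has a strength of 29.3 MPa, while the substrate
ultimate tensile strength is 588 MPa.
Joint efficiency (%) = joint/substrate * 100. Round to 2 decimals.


Efficiency = 29.3 / 588 * 100
= 4.98%

4.98


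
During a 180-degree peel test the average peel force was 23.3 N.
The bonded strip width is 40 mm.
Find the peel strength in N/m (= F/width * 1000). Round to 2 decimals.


Peel strength = F/width * 1000
= 23.3 / 40 * 1000
= 582.50 N/m

582.50


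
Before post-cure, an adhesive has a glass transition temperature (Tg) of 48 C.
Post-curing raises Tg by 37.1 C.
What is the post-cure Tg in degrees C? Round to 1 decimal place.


Tg_post = Tg_base + delta_Tg
= 48 + 37.1
= 85.1 C

85.1


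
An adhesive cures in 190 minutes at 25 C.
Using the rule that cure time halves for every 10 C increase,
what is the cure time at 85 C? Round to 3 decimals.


Factor = 2^((85 - 25) / 10) = 64.0000
Cure time = 190 / 64.0000
= 2.969 minutes

2.969


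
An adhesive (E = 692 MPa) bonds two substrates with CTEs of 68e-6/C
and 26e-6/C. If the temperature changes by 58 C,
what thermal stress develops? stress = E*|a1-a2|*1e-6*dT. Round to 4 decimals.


Stress = 692 * |68 - 26| * 1e-6 * 58
= 1.6857 MPa

1.6857


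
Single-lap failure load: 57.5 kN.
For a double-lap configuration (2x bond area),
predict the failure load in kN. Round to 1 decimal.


Failure load = 57.5 * 2 = 115.0 kN

115.0


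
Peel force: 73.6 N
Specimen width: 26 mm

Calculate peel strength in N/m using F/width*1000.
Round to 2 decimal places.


Peel strength = 73.6 / 26 * 1000 = 2830.77 N/m

2830.77


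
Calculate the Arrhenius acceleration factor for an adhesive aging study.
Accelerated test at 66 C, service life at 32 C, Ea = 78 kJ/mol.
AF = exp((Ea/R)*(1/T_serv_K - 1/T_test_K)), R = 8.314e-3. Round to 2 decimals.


T_test = 339.15 K, T_serv = 305.15 K
Ea/R = 78 / 0.008314 = 9381.77
AF = exp(9381.77 * (1/305.15 - 1/339.15))
= 21.81

21.81


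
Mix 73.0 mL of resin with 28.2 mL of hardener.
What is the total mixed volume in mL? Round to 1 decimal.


Total = 73.0 + 28.2 = 101.2 mL

101.2


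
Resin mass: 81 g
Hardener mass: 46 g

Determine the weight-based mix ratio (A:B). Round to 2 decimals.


Ratio = 81 / 46 = 1.76

1.76


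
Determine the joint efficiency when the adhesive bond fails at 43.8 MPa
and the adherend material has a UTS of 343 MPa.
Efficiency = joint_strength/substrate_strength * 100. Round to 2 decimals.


Joint efficiency = 43.8 / 343 * 100
= 12.77%

12.77


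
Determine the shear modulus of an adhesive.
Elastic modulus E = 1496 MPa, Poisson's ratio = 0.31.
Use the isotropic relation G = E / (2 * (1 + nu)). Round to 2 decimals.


G = 1496 / (2*(1+0.31)) = 1496 / 2.62
= 570.99 MPa

570.99


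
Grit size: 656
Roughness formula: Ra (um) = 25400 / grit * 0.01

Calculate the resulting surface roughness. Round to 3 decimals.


Ra = 25400 / 656 * 0.01
= 0.387 um

0.387


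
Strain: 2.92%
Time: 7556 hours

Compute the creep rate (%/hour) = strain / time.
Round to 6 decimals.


Creep rate = 2.92 / 7556
= 0.000386 %/h

0.000386


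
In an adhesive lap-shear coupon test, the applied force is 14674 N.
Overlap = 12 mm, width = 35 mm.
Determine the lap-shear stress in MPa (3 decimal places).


stress = F / (overlap * width)
= 14674 / (12 * 35)
= 34.938 MPa

34.938


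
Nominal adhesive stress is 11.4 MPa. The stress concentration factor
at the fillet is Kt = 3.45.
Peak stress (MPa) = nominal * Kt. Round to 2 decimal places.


Peak = 11.4 * 3.45 = 39.33 MPa

39.33


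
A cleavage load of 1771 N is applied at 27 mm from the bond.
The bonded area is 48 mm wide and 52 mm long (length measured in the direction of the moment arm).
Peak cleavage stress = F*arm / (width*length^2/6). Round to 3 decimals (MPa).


Moment = 1771 * 27 = 47817 N*mm
Section modulus = 48 * 2704 / 6 = 129792 / 6 mm^3
Stress = 47817 / (129792 / 6) = 286902 / 129792
= 2.210 MPa

2.210


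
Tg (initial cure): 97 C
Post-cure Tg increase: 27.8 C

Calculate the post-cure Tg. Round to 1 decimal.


Post-cure Tg = 97 + 27.8 = 124.8 C

124.8


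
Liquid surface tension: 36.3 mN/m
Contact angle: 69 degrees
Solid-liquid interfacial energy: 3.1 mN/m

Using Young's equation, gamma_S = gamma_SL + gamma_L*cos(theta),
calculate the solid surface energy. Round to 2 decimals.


gamma_S = 3.1 + 36.3 * cos(69)
= 16.11 mN/m

16.11


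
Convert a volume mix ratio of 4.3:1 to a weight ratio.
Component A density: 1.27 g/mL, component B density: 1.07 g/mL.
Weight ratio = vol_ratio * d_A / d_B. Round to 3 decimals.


= 4.3 * 1.27 / 1.07 = 5.104

5.104


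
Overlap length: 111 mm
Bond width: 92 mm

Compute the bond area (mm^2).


Bond area = 111 * 92 = 10212 mm^2

10212


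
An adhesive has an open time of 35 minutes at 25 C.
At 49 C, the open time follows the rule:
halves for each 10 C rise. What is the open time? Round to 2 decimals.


Factor = 2^((49-25)/10) = 5.2780
Open time = 35 / 5.2780 = 6.63 min

6.63


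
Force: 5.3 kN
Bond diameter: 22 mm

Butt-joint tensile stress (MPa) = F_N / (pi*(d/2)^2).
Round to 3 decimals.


F_N = 5.3 * 1000 = 5300.0 N
A = pi*(11.0)^2 = 380.1327 mm^2
stress = 5300.0 / 380.1327 = 13.942 MPa

13.942


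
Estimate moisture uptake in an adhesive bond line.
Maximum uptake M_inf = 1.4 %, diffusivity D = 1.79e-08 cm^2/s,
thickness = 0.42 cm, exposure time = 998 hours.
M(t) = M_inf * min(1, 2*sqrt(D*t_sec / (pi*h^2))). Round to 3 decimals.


Convert time: 998 h = 3592800 s
ratio = min(1, 2*sqrt(1.79e-08*3592800/(pi*0.42^2)))
= 0.681316
M(t) = 1.4 * 0.681316 = 0.954%

0.954


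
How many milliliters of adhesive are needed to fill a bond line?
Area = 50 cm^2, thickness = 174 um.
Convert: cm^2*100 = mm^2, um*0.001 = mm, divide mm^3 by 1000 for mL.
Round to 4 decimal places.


= (50 * 100) * (174 * 0.001) / 1000
= 0.8700 mL

0.8700


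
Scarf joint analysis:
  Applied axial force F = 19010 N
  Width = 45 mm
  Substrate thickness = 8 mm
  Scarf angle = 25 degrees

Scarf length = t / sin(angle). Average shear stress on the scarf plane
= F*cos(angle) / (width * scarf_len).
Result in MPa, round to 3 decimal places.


Scarf length = 8 / sin(25 deg) = 18.9296 mm
cos(25 deg) = 0.906308
Shear = 19010 * 0.906308 / (45 * 18.9296)
= 20.226 MPa

20.226


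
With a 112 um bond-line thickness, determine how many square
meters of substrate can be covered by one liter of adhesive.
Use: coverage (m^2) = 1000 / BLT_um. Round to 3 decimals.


Coverage = 1000 / 112 = 8.929 m^2

8.929


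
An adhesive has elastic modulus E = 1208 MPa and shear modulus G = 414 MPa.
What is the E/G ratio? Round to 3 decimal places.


E/G = 1208 / 414 = 2.918

2.918


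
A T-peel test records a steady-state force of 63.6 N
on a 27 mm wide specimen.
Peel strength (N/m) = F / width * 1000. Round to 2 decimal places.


Peel strength = 63.6 / 27 * 1000
= 2355.56 N/m

2355.56


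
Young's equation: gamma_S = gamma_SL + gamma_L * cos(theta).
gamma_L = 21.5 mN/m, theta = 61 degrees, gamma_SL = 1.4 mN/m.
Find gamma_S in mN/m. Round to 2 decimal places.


cos(61 deg) = 0.484810
gamma_S = 1.4 + 21.5 * 0.484810
= 11.82 mN/m

11.82


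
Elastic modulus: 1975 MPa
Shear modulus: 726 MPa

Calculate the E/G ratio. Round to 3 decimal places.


E / G = 1975 / 726 = 2.720

2.720


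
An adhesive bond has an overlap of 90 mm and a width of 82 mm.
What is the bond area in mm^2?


Bond area = overlap * width
= 90 * 82
= 7380 mm^2

7380


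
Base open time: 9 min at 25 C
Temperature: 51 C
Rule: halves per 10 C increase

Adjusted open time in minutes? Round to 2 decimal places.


Acceleration = 2^((51-25)/10) = 6.0629
Open time = 9 / 6.0629 = 1.48 min

1.48


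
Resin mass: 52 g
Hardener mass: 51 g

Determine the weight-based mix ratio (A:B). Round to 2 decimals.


Ratio = 52 / 51 = 1.02

1.02


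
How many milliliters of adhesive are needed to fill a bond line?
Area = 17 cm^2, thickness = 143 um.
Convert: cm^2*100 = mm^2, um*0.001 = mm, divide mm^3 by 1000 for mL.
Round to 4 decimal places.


= (17 * 100) * (143 * 0.001) / 1000
= 0.2431 mL

0.2431


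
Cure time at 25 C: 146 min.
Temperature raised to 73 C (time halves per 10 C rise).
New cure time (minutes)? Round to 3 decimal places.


Acceleration factor = 2^(48/10) = 27.8576
New time = 146 / 27.8576 = 5.241 min

5.241


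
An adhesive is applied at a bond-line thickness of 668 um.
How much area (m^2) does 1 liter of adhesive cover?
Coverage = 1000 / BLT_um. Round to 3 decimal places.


Coverage = 1000 / 668 = 1.497 m^2

1.497


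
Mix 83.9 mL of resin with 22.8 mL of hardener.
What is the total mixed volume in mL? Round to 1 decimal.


Total = 83.9 + 22.8 = 106.7 mL

106.7


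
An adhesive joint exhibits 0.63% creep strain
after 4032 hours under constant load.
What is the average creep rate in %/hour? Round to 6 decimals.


Creep rate = strain / time
= 0.63 / 4032
= 0.000156 %/h

0.000156


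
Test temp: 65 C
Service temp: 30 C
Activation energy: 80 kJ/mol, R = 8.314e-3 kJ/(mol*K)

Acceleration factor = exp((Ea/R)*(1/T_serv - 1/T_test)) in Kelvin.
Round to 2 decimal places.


AF = exp((80/0.008314)*(1/303.15 - 1/338.15))
= 26.72

26.72


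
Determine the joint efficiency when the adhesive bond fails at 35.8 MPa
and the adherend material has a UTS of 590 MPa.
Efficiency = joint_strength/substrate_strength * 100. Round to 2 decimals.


Joint efficiency = 35.8 / 590 * 100
= 6.07%

6.07


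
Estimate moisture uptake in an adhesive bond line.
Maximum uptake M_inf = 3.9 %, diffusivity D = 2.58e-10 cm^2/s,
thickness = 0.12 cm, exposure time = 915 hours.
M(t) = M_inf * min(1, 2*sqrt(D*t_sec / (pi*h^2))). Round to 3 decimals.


Convert time: 915 h = 3294000 s
ratio = min(1, 2*sqrt(2.58e-10*3294000/(pi*0.12^2)))
= 0.274123
M(t) = 3.9 * 0.274123 = 1.069%

1.069


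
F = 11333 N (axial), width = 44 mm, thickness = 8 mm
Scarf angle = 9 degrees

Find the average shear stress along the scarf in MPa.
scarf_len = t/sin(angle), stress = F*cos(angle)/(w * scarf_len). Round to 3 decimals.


scarf_len = 8/sin(9 deg) = 51.1396
cos(9 deg) = 0.987688
stress = 11333*0.987688/(44*51.1396) = 4.975 MPa

4.975


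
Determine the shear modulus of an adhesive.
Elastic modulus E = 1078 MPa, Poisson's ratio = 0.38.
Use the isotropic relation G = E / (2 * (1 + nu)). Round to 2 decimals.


G = 1078 / (2*(1+0.38)) = 1078 / 2.76
= 390.58 MPa

390.58


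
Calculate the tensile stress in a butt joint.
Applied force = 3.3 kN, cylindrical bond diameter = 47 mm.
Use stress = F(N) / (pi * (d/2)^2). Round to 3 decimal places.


A = pi * 23.5^2 = 1734.9445 mm^2
sigma = 3300.0 / 1734.9445 = 1.902 MPa

1.902


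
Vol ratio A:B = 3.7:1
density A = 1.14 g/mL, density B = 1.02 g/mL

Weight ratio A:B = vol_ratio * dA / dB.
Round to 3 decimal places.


Weight ratio = 3.7 * 1.14 / 1.02
= 4.135

4.135


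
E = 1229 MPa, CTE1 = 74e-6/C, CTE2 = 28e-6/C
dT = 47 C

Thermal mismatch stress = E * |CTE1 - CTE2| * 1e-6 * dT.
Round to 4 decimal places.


= 1229 * 46e-6 * 47
= 2.6571 MPa

2.6571


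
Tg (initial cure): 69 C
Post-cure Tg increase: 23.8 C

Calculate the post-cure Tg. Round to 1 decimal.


Post-cure Tg = 69 + 23.8 = 92.8 C

92.8


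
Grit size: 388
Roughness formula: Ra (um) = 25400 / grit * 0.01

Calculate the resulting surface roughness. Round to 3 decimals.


Ra = 25400 / 388 * 0.01
= 0.655 um

0.655


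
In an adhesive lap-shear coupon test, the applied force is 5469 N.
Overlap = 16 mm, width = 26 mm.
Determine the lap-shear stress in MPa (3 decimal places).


stress = F / (overlap * width)
= 5469 / (16 * 26)
= 13.147 MPa

13.147


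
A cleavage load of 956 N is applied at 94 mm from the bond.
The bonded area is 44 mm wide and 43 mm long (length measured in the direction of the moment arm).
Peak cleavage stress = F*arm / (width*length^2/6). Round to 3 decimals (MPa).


Moment = 956 * 94 = 89864 N*mm
Section modulus = 44 * 1849 / 6 = 81356 / 6 mm^3
Stress = 89864 / (81356 / 6) = 539184 / 81356
= 6.627 MPa

6.627


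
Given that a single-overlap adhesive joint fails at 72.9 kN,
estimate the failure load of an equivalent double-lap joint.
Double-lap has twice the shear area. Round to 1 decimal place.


Double-lap factor = 2
Expected load = 72.9 * 2 = 145.8 kN

145.8


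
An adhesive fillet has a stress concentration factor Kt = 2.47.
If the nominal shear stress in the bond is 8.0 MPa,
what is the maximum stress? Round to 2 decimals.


Max stress = 8.0 * 2.47 = 19.76 MPa

19.76


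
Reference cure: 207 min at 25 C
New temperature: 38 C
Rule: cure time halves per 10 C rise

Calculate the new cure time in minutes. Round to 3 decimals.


factor = 2^((38-25)/10) = 2.4623
t_new = 207 / 2.4623 = 84.068 min

84.068


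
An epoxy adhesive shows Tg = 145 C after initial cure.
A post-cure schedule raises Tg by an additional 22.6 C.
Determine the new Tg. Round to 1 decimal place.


New Tg = 145 + 22.6
= 167.6 C

167.6


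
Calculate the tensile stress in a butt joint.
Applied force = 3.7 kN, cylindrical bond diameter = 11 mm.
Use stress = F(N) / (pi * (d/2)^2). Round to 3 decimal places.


A = pi * 5.5^2 = 95.0332 mm^2
sigma = 3700.0 / 95.0332 = 38.934 MPa

38.934


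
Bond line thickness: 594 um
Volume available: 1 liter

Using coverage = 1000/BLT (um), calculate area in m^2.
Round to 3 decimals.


1 L = 1e6 mm^3, thickness = 594 um = 0.594 mm
Area = 1e6 / 0.594 mm^2 = (1e6 / 0.594) / 1e6 m^2 = 1000 / 594 m^2
= 1.684 m^2

1.684


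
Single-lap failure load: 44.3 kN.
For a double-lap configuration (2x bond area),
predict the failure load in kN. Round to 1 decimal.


Failure load = 44.3 * 2 = 88.6 kN

88.6


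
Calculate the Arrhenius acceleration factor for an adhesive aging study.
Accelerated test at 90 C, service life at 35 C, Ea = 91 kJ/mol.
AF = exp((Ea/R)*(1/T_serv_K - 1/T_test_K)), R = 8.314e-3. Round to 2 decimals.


T_test = 363.15 K, T_serv = 308.15 K
Ea/R = 91 / 0.008314 = 10945.39
AF = exp(10945.39 * (1/308.15 - 1/363.15))
= 216.92

216.92


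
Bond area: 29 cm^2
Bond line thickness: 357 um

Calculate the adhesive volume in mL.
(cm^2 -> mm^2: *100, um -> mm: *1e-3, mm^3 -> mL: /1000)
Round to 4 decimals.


V = 29*100 * 357*1e-3 / 1000
= 1.0353 mL

1.0353


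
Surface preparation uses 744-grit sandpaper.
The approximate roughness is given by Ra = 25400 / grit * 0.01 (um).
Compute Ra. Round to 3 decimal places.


Ra = 25400 / 744 * 0.01
= 254 / 744
= 0.341 um

0.341


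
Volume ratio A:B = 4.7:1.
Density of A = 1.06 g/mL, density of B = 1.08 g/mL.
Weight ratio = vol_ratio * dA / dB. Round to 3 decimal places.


Wt ratio = 4.7 * 1.06 / 1.08
= 4.613

4.613


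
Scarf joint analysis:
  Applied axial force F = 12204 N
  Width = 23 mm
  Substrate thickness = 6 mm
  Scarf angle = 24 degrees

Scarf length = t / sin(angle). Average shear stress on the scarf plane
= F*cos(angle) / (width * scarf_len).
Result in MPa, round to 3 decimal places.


Scarf length = 6 / sin(24 deg) = 14.7516 mm
cos(24 deg) = 0.913545
Shear = 12204 * 0.913545 / (23 * 14.7516)
= 32.860 MPa

32.860


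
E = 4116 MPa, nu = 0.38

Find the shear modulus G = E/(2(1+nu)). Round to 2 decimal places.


G = 4116 / (2 * 1.38)
= 1491.30 MPa

1491.30


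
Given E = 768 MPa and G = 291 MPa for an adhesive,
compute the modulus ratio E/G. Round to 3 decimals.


E/G ratio = 768 / 291 = 2.639

2.639


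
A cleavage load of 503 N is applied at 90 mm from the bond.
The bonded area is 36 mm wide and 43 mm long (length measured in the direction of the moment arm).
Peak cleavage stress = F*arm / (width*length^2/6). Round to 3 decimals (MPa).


Moment = 503 * 90 = 45270 N*mm
Section modulus = 36 * 1849 / 6 = 66564 / 6 mm^3
Stress = 45270 / (66564 / 6) = 271620 / 66564
= 4.081 MPa

4.081


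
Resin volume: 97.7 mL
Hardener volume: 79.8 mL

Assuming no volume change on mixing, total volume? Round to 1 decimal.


V_total = 97.7 + 79.8 = 177.5 mL

177.5


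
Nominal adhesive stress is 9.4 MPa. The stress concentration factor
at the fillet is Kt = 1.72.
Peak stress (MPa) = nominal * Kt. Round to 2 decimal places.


Peak = 9.4 * 1.72 = 16.17 MPa

16.17


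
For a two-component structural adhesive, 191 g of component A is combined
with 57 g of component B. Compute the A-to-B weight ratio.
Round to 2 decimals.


Weight ratio A:B = 191 / 57
= 3.35

3.35


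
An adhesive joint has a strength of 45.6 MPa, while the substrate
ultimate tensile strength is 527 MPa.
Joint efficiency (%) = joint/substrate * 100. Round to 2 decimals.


Efficiency = 45.6 / 527 * 100
= 8.65%

8.65


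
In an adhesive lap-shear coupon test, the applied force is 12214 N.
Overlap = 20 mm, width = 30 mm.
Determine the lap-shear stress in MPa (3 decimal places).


stress = F / (overlap * width)
= 12214 / (20 * 30)
= 20.357 MPa

20.357


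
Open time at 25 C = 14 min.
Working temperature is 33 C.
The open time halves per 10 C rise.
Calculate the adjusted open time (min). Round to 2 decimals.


factor = 2^((33 - 25) / 10) = 1.7411
ot = 14 / 1.7411 = 8.04 min

8.04


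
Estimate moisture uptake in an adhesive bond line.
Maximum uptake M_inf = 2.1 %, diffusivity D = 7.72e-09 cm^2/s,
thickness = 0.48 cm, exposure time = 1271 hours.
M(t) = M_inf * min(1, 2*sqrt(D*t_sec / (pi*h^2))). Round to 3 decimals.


Convert time: 1271 h = 4575600 s
ratio = min(1, 2*sqrt(7.72e-09*4575600/(pi*0.48^2)))
= 0.441821
M(t) = 2.1 * 0.441821 = 0.928%

0.928


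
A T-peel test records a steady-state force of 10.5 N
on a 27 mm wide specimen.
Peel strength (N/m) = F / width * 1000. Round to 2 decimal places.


Peel strength = 10.5 / 27 * 1000
= 388.89 N/m

388.89


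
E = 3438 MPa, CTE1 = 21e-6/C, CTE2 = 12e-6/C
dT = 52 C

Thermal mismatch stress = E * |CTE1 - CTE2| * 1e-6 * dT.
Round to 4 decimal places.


= 3438 * 9e-6 * 52
= 1.6090 MPa

1.6090


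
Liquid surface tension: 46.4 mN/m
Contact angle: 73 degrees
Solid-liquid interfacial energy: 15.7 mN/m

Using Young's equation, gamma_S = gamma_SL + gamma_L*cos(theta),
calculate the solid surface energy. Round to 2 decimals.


gamma_S = 15.7 + 46.4 * cos(73)
= 29.27 mN/m

29.27


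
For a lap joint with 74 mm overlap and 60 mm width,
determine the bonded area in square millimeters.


Area = 74 * 60 = 4440 mm^2

4440


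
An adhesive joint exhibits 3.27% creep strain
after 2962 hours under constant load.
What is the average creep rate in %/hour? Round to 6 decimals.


Creep rate = strain / time
= 3.27 / 2962
= 0.001104 %/h

0.001104


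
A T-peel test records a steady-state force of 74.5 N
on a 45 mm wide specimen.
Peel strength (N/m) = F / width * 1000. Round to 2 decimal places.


Peel strength = 74.5 / 45 * 1000
= 1655.56 N/m

1655.56


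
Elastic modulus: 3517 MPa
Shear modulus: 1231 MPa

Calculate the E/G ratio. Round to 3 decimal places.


E / G = 3517 / 1231 = 2.857

2.857


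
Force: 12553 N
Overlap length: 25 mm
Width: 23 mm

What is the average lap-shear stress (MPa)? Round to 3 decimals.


Average shear stress = F / (overlap * width)
= 12553 / (25 * 23)
= 21.831 MPa

21.831


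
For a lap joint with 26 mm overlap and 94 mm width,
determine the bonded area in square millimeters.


Area = 26 * 94 = 2444 mm^2

2444


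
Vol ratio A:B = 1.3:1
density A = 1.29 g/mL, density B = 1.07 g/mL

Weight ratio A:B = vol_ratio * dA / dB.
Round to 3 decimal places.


Weight ratio = 1.3 * 1.29 / 1.07
= 1.567

1.567


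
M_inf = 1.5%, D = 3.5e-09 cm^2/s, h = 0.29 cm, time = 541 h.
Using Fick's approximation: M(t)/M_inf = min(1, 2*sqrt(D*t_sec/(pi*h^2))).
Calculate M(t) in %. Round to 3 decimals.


t = 1947600 s
ratio = min(1, 2*sqrt(3.5e-09*1947600/(pi*0.0841)))
= 0.321248
M(t) = 1.5 * 0.321248 = 0.482%

0.482


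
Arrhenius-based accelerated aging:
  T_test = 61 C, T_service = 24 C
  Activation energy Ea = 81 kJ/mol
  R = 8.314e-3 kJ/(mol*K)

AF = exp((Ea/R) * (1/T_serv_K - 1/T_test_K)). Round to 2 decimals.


T_test_K = 334.15, T_serv_K = 297.15
AF = exp((81/8.314e-3) * (1/297.15 - 1/334.15))
= 37.73

37.73


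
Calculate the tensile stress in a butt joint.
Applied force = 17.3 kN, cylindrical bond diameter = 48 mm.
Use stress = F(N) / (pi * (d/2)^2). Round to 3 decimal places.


A = pi * 24.0^2 = 1809.5574 mm^2
sigma = 17300.0 / 1809.5574 = 9.560 MPa

9.560


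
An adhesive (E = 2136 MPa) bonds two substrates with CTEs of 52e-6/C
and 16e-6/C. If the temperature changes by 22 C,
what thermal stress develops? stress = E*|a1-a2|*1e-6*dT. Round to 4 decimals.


Stress = 2136 * |52 - 16| * 1e-6 * 22
= 1.6917 MPa

1.6917


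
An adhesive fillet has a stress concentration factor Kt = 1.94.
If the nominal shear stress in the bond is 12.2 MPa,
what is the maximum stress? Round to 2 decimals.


Max stress = 12.2 * 1.94 = 23.67 MPa

23.67


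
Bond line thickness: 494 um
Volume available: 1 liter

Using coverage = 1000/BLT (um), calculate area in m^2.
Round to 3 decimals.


1 L = 1e6 mm^3, thickness = 494 um = 0.494 mm
Area = 1e6 / 0.494 mm^2 = (1e6 / 0.494) / 1e6 m^2 = 1000 / 494 m^2
= 2.024 m^2

2.024


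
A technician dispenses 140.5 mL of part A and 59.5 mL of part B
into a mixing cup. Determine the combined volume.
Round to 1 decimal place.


Combined volume = 140.5 + 59.5
= 200.0 mL

200.0


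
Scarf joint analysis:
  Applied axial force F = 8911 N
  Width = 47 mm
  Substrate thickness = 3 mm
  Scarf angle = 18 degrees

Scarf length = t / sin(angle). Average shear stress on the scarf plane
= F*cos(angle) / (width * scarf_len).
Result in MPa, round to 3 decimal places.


Scarf length = 3 / sin(18 deg) = 9.7082 mm
cos(18 deg) = 0.951057
Shear = 8911 * 0.951057 / (47 * 9.7082)
= 18.574 MPa

18.574


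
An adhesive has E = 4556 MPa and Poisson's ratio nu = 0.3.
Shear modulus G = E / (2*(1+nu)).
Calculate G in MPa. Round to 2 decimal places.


G = 4556 / (2*(1+0.3))
= 4556 / 2.60
= 1752.31 MPa

1752.31


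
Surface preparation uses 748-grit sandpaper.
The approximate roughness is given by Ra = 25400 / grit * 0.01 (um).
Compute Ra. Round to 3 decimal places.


Ra = 25400 / 748 * 0.01
= 254 / 748
= 0.340 um

0.340


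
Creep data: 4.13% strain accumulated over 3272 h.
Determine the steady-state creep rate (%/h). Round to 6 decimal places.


Rate = 4.13 / 3272 = 0.001262 %/h

0.001262


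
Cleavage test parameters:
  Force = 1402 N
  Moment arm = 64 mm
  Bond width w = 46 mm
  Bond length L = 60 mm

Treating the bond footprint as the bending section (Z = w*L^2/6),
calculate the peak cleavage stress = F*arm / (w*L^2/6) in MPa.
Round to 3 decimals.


M = 1402 * 64 = 89728 N*mm
Z = 46 * 60^2 / 6 = 165600 / 6 mm^3
sigma = M / Z = 6 * 89728 / 165600 = 538368 / 165600
= 3.251 MPa

3.251


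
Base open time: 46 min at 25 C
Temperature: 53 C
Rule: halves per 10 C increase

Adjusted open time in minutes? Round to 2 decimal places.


Acceleration = 2^((53-25)/10) = 6.9644
Open time = 46 / 6.9644 = 6.61 min

6.61


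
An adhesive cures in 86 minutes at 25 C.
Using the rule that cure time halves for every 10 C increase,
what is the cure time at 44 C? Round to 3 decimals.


Factor = 2^((44 - 25) / 10) = 3.7321
Cure time = 86 / 3.7321
= 23.043 minutes

23.043


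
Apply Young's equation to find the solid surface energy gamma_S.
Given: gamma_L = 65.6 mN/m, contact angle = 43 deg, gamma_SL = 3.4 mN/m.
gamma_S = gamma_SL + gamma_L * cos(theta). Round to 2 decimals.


theta_rad = 43 * pi/180 = 0.750492
gamma_S = 3.4 + 65.6 * cos(0.750492)
= 51.38 mN/m

51.38


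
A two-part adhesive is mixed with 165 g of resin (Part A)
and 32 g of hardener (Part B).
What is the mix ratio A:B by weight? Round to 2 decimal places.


Mix ratio = mass_A / mass_B
= 165 / 32
= 5.16

5.16


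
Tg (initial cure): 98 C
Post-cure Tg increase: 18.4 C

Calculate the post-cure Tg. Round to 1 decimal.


Post-cure Tg = 98 + 18.4 = 116.4 C

116.4


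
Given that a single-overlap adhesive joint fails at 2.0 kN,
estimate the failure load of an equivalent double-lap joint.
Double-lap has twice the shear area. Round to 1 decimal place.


Double-lap factor = 2
Expected load = 2.0 * 2 = 4.0 kN

4.0


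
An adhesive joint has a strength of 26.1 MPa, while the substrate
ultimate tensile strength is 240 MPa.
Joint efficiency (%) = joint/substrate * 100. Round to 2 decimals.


Efficiency = 26.1 / 240 * 100
= 10.88%

10.88


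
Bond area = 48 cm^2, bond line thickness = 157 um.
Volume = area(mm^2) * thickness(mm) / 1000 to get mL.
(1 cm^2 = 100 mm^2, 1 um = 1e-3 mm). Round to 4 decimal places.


area_mm2 = 48 * 100 = 4800
blt_mm = 157 * 1e-3 = 0.157
vol_mm3 = 4800 * 0.157 = 753.6
vol_mL = 753.6 / 1000 = 0.7536 mL

0.7536


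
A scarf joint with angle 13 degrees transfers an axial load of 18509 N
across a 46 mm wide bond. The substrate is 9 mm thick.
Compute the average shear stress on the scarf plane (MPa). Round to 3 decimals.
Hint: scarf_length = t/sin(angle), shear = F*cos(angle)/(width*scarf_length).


scarf_length = 9 / sin(13 deg) = 40.0087 mm
cos(13 deg) = 0.974370
shear stress = 18509 * 0.974370 / (46 * 40.0087)
= 9.799 MPa

9.799


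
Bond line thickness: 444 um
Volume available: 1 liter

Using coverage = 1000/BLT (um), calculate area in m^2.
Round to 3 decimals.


1 L = 1e6 mm^3, thickness = 444 um = 0.444 mm
Area = 1e6 / 0.444 mm^2 = (1e6 / 0.444) / 1e6 m^2 = 1000 / 444 m^2
= 2.252 m^2

2.252


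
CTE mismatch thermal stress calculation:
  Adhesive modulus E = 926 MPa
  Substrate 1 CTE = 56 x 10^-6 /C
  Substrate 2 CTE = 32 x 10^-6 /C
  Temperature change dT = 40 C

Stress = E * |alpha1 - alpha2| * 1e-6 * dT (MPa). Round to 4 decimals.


delta_alpha = |56 - 32| = 24 x 10^-6/C
Stress = 926 * 24e-6 * 40
= 0.8890 MPa

0.8890


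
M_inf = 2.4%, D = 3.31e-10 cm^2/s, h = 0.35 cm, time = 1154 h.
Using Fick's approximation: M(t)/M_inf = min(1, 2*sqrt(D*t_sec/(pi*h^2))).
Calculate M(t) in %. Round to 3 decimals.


t = 4154400 s
ratio = min(1, 2*sqrt(3.31e-10*4154400/(pi*0.1225)))
= 0.119552
M(t) = 2.4 * 0.119552 = 0.287%

0.287


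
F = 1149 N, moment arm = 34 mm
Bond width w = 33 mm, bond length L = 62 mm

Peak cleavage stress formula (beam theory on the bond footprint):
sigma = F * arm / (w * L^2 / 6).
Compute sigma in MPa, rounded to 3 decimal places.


sigma = (1149 * 34) / (33 * 3844 / 6)
= 39066 * 6 / 126852
= 234396 / 126852
= 1.848 MPa

1.848


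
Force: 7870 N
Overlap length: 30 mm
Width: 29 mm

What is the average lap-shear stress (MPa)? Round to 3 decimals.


Average shear stress = F / (overlap * width)
= 7870 / (30 * 29)
= 9.046 MPa

9.046


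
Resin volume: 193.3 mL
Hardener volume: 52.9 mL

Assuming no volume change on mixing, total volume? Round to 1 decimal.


V_total = 193.3 + 52.9 = 246.2 mL

246.2


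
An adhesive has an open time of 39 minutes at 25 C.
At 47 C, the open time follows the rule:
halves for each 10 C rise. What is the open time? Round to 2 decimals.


Factor = 2^((47-25)/10) = 4.5948
Open time = 39 / 4.5948 = 8.49 min

8.49


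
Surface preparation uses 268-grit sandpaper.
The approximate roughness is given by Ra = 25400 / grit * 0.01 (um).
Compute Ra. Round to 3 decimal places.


Ra = 25400 / 268 * 0.01
= 254 / 268
= 0.948 um

0.948


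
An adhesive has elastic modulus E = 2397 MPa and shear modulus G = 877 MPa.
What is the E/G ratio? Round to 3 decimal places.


E/G = 2397 / 877 = 2.733

2.733


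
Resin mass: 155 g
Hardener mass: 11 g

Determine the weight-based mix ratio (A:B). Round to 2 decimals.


Ratio = 155 / 11 = 14.09

14.09


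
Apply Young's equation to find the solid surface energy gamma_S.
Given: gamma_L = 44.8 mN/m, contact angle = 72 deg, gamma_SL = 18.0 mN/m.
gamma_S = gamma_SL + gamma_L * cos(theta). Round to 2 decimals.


theta_rad = 72 * pi/180 = 1.256637
gamma_S = 18.0 + 44.8 * cos(1.256637)
= 31.84 mN/m

31.84


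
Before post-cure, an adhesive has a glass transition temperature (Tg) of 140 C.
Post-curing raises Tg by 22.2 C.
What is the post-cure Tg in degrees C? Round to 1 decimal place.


Tg_post = Tg_base + delta_Tg
= 140 + 22.2
= 162.2 C

162.2


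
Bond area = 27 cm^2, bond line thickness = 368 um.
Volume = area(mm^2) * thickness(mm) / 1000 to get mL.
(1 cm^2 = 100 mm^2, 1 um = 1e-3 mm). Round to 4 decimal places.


area_mm2 = 27 * 100 = 2700
blt_mm = 368 * 1e-3 = 0.368
vol_mm3 = 2700 * 0.368 = 993.6
vol_mL = 993.6 / 1000 = 0.9936 mL

0.9936


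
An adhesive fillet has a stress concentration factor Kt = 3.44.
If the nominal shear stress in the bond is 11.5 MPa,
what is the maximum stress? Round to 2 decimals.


Max stress = 11.5 * 3.44 = 39.56 MPa

39.56
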